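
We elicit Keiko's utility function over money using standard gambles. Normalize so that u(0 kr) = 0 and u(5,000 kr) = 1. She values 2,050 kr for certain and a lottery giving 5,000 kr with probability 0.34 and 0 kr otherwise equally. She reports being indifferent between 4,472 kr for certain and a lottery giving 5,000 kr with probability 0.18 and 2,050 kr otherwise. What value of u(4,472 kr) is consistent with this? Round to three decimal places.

0.459

The first gamble pins u(2,050 kr): it must equal 0.34·1 + 0.66·0 = 0.34.
Chaining: u(4,472 kr) = 0.18·1.00 + 0.82·0.34 = 0.4588.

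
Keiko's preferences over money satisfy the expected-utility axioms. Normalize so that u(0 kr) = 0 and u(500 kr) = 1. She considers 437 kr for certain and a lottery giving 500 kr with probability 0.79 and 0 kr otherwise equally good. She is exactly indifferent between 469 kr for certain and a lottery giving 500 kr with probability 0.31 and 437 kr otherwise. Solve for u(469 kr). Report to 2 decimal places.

0.86

The first gamble pins u(437 kr): it must equal 0.79·1 + 0.21·0 = 0.79.
Then u(469 kr) = 0.31·u(500 kr) + 0.69·u(437 kr) = 0.31·1.00 + 0.69·0.79 = 0.8551.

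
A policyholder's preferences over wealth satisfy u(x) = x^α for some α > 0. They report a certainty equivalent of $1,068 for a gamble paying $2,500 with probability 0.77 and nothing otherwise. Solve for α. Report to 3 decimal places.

The lottery's expected utility is 0.77·u(2500) + 0.23·u(0) = 0.77·2500^α (since u(0) = 0 for α > 0).
Equating: 1068^α = 0.77·2500^α, i.e. 0.4272^α = 0.77.
Take logs: α = ln 0.77 / ln(1068/2500) ≈ 0.30731.

α ≈ 0.307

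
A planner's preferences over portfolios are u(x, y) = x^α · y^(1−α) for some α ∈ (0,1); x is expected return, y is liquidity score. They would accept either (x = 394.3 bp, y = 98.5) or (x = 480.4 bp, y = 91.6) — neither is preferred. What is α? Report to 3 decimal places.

Set the two utilities equal: 394.3^α·98.5^(1−α) = 480.4^α·91.6^(1−α).
Rearrange to (394.3/480.4)^α = (91.6/98.5)^(1−α) and take logs: α·-0.197507 = (1−α)·-0.072625.
So α/(1−α) = (-0.072625)/(-0.197507) = 0.367708, and α = 0.367708/1.367708 ≈ 0.269.

α ≈ 0.269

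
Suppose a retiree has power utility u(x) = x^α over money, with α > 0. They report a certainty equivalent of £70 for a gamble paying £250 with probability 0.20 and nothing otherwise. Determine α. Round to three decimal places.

The lottery's expected utility is 0.20·u(250) + 0.80·u(0) = 0.20·250^α (since u(0) = 0 for α > 0).
Equating: 70^α = 0.20·250^α, i.e. 0.2800^α = 0.20.
α = ln(0.20) / ln(70/250) = -1.609438/-1.272966 ≈ 1.264.

α ≈ 1.264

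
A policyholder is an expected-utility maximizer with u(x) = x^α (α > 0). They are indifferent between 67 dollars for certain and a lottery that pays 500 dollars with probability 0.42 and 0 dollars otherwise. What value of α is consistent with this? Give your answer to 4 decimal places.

EU(lottery) = 0.42·500^α + 0.58·0 = 0.42·500^α.
Equating: 67^α = 0.42·500^α, i.e. 0.1340^α = 0.42.
α = ln(0.42) / ln(67/500) = -0.8675006/-2.0099155 ≈ 0.4316.

α ≈ 0.4316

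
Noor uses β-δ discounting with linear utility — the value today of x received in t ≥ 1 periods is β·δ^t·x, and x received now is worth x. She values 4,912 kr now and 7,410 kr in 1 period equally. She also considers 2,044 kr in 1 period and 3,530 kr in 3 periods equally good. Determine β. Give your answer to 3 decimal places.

β ≈ 0.871

From the later pair, β·δ^1·2044 = β·δ^3·3530; dividing through, δ^2 = 2044/3530 = 0.57904, so δ = 0.76094.
The first indifference: 4912 = β·δ·7410, so β = 4912/(δ·7410) = 4912/(0.76094·7410) ≈ 0.871.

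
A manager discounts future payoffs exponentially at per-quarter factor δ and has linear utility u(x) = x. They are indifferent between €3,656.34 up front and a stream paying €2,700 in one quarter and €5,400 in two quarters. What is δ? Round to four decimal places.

δ ≈ 0.6100

Present value of the stream is 2700·δ + 5400·δ². Indifference gives 2700δ + 5400δ² = 3656.34.
That is, 5400δ² + 2700δ − 3656.34 = 0, a quadratic in δ.
The positive root is δ = [−2700 + √(2700² + 4·5400·3656.34)] / (2·5400) = (−2700 + 9288.000)/10800 ≈ 0.6100.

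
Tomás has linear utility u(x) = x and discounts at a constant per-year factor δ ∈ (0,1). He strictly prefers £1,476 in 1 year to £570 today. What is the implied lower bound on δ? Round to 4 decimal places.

The preference means 570 < δ·1476.
So δ > 570/1476 = 0.38618.

δ > 0.3862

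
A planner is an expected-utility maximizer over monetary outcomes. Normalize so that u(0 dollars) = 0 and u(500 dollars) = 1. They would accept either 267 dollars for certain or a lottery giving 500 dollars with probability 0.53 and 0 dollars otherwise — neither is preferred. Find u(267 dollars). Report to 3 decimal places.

u(267 dollars) equals the lottery's expected utility: 0.53·1 + 0.47·0 = 0.53.

0.530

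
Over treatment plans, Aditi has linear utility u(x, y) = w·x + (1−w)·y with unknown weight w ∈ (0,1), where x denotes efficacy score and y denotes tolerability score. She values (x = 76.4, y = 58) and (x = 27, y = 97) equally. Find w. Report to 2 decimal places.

Equating utilities: w·76.4 + (1−w)·58 = w·27 + (1−w)·97.
Collecting terms: w·49.4 = (1−w)·39.
So w/(1−w) = 39/49.4 = 0.7895, giving w = 39/(49.4+39) = 0.44.

w = 0.44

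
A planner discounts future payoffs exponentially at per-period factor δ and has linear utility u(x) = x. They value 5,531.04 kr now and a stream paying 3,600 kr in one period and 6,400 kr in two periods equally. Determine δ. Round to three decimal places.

Present value of the stream is 3600·δ + 6400·δ². Indifference gives 3600δ + 6400δ² = 5531.04.
So 6400δ² + 3600δ − 5531.04 = 0.
The positive root is δ = [−3600 + √(3600² + 4·6400·5531.04)] / (2·6400) = (−3600 + 12432.000)/12800 ≈ 0.690.

δ ≈ 0.690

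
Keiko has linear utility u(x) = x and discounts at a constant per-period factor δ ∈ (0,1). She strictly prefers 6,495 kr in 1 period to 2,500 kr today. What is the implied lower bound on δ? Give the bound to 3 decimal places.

δ > 0.385

The preference means 2500 < δ·6495.
Dividing through by 6495 gives δ > 0.38491.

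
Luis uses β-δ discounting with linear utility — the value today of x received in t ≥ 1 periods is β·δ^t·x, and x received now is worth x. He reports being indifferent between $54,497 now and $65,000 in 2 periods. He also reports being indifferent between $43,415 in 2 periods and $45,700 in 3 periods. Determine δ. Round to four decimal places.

From the later pair, β·δ^2·43415 = β·δ^3·45700; dividing through, δ = 43415/45700 = 0.95000.

δ ≈ 0.9500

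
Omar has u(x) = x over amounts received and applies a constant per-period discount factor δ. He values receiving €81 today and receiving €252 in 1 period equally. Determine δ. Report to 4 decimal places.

δ ≈ 0.3214

Equating discounted utilities: u(81) = δ·u(252) ⇒ δ = u(81)/u(252).
With u(x) = x: δ = 81/252 = 0.32143.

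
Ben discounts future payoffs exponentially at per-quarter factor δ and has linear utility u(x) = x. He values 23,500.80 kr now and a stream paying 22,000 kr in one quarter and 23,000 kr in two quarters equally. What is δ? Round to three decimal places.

Equating present values: 23500.80 = 22000δ + 23000δ².
So 23000δ² + 22000δ − 23500.80 = 0.
δ = (−22000 + √(22000² + 4·23000·23500.80)) / (2·23000) = (−22000 + √2646073600.00) / 46000 ≈ 0.640.

δ ≈ 0.640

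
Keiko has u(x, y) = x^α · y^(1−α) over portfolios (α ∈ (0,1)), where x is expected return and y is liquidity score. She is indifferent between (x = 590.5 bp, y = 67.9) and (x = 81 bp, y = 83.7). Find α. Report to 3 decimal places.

α ≈ 0.095

The Cobb–Douglas utilities coincide, so 590.5^α·67.9^(1−α) = 81^α·83.7^(1−α).
Rearrange to (590.5/81)^α = (83.7/67.9)^(1−α) and take logs: α·1.986520 = (1−α)·0.209203.
Thus α·(2.195723) = 0.209203, so α = 0.209203/2.195723 ≈ 0.095.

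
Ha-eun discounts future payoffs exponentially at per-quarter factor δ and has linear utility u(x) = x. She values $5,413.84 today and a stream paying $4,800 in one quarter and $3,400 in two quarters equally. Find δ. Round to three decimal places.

δ ≈ 0.740

The stream is worth 4800δ + 3400δ² today, so 4800δ + 3400δ² = 5413.84.
That is, 3400δ² + 4800δ − 5413.84 = 0, a quadratic in δ.
δ = (−4800 + √(4800² + 4·3400·5413.84)) / (2·3400) = (−4800 + √96668224.00) / 6800 ≈ 0.740.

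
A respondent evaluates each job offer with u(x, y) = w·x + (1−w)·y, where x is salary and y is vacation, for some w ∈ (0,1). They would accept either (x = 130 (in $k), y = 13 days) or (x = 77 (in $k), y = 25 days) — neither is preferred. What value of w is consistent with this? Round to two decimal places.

Indifference: w·130 + (1−w)·13 = w·77 + (1−w)·25.
w·(130−77) = (1−w)·(25−13), i.e. w·53 = (1−w)·12.
The marginal rate of substitution is 12/53, so w = 12/(53+12) = 0.18.

w = 0.18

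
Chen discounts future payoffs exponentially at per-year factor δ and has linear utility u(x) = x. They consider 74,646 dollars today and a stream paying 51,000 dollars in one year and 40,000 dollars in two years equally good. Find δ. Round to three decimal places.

δ ≈ 0.870

Equating present values: 74646 = 51000δ + 40000δ².
So 40000δ² + 51000δ − 74646 = 0.
By the quadratic formula (taking the positive root), δ = (−51000 + √14544360000.00) / 80000 ≈ 0.870.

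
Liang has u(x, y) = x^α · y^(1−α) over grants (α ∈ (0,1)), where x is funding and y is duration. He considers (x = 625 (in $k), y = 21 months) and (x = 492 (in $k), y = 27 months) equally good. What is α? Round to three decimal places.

α ≈ 0.512

Indifference: 625^α · 21^(1−α) = 492^α · 27^(1−α).
Taking logs: α·ln 625 + (1−α)·ln 21 = α·ln 492 + (1−α)·ln 27, i.e. α·0.239273 = (1−α)·0.251314.
With A = 0.239273 and B = 0.251314: α·A = (1−α)·B, so α = B/(A+B) = 0.251314/0.490587 ≈ 0.512.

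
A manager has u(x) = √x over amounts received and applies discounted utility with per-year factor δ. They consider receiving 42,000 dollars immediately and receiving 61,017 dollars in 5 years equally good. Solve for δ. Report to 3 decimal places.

The payoff in 5 years is discounted by δ^5, so u(42000) = δ^5·u(61017) and δ^5 = u(42000)/u(61017).
Since u(x) = √x, δ^5 = √(42000/61017) = 0.82966.
So δ = 0.82966^(1/5) ≈ 0.963.

δ ≈ 0.963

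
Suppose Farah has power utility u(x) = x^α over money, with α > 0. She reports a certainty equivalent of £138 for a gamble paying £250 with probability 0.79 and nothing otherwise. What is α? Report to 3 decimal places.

Since u(0) = 0, the lottery's EU is 0.79·250^α.
Setting u(138) equal to that: 138^α = 0.79·250^α ⇒ (138/250)^α = 0.79.
Taking logs: α·ln(138/250) = ln(0.79), so α = -0.235722 / -0.594207 ≈ 0.397.

α ≈ 0.397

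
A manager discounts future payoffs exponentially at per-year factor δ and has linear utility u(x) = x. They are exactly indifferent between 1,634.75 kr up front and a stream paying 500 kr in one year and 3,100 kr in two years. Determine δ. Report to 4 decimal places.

δ ≈ 0.6500

Equating present values: 1634.75 = 500δ + 3100δ².
So 3100δ² + 500δ − 1634.75 = 0.
The positive root is δ = [−500 + √(500² + 4·3100·1634.75)] / (2·3100) = (−500 + 4530.000)/6200 ≈ 0.6500.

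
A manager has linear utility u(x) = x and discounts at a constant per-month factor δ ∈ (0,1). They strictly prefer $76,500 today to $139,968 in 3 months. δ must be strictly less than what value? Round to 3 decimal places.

Comparing present values: 76500 > δ^3·139968.
So δ^3 < 76500/139968 = 0.54655; taking the cube root of both positive sides preserves the inequality.
δ < 0.54655^(1/3) = 0.818.

δ < 0.818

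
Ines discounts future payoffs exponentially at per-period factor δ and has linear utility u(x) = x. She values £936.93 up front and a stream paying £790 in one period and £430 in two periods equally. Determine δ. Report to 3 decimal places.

The stream is worth 790δ + 430δ² today, so 790δ + 430δ² = 936.93.
That is, 430δ² + 790δ − 936.93 = 0, a quadratic in δ.
δ = (−790 + √(790² + 4·430·936.93)) / (2·430) = (−790 + √2235619.60) / 860 ≈ 0.820.

δ ≈ 0.820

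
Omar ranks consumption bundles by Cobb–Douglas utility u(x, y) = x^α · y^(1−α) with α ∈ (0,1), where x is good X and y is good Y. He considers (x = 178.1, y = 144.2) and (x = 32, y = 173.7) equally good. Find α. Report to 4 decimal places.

α ≈ 0.0978

The Cobb–Douglas utilities coincide, so 178.1^α·144.2^(1−α) = 32^α·173.7^(1−α).
Rearrange to (178.1/32)^α = (173.7/144.2)^(1−α) and take logs: α·1.7166093 = (1−α)·0.1861284.
So α/(1−α) = (0.1861284)/(1.7166093) = 0.1084279, and α = 0.1084279/1.1084279 ≈ 0.0978.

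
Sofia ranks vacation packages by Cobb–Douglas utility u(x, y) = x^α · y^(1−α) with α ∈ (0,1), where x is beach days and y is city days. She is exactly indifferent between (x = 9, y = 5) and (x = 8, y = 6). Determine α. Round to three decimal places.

α ≈ 0.608

Indifference: 9^α · 5^(1−α) = 8^α · 6^(1−α).
(9/8)^α = (6/5)^(1−α); take logs: α·ln(9/8) = (1−α)·ln(6/5), i.e. α·0.117783 = (1−α)·0.182322.
So α/(1−α) = (0.182322)/(0.117783) = 1.547948, and α = 1.547948/2.547948 ≈ 0.608.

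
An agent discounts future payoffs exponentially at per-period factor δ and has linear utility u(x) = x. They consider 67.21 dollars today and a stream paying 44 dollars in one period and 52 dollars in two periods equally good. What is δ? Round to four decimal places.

δ ≈ 0.7900

The stream is worth 44δ + 52δ² today, so 44δ + 52δ² = 67.21.
That is, 52δ² + 44δ − 67.21 = 0, a quadratic in δ.
The positive root is δ = [−44 + √(44² + 4·52·67.21)] / (2·52) = (−44 + 126.157)/104 ≈ 0.7900.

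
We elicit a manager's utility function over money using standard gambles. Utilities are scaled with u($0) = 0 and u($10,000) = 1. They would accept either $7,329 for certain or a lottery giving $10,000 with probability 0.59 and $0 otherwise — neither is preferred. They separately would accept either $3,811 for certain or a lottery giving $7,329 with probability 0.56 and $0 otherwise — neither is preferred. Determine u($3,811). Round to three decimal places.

First, u($7,329) = 0.59·u($10,000) + 0.41·u($0) = 0.59.
Then u($3,811) = 0.56·u($7,329) + 0.44·u($0) = 0.56·0.59 + 0.44·0.00 = 0.3304.

0.330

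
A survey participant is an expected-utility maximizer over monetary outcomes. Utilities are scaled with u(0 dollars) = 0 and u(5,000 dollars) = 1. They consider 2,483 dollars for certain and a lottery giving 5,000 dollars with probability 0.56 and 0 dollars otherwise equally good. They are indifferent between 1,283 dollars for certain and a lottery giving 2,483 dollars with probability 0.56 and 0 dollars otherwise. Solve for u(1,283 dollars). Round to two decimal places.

The first gamble pins u(2,483 dollars): it must equal 0.56·1 + 0.44·0 = 0.56.
Chaining: u(1,283 dollars) = 0.56·0.56 + 0.44·0.00 = 0.3136.

0.31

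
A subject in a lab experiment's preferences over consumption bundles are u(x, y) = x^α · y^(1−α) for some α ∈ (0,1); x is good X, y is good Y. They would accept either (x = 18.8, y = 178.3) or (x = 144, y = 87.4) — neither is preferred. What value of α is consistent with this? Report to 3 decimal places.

α ≈ 0.259

The Cobb–Douglas utilities coincide, so 18.8^α·178.3^(1−α) = 144^α·87.4^(1−α).
Taking logs: α·ln 18.8 + (1−α)·ln 178.3 = α·ln 144 + (1−α)·ln 87.4, i.e. α·-2.035956 = (1−α)·-0.712972.
So α/(1−α) = (-0.712972)/(-2.035956) = 0.350190, and α = 0.350190/1.350190 ≈ 0.259.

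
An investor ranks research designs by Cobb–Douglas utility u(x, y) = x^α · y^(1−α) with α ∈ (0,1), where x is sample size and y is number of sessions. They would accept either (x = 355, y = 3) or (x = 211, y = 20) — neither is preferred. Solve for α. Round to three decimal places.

α ≈ 0.785

Indifference: 355^α · 3^(1−α) = 211^α · 20^(1−α).
(355/211)^α = (20/3)^(1−α); take logs: α·ln(355/211) = (1−α)·ln(20/3), i.e. α·0.520260 = (1−α)·1.897120.
So α/(1−α) = (1.897120)/(0.520260) = 3.646484, and α = 3.646484/4.646484 ≈ 0.785.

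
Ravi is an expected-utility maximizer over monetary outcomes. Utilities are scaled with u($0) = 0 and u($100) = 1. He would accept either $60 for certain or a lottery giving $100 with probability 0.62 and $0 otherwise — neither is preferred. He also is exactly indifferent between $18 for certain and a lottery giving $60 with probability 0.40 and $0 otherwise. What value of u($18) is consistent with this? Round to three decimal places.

0.248

From the first indifference, u($60) = 0.62·u($100) + 0.38·u($0) = 0.62·1 + 0.38·0 = 0.62.
Then u($18) = 0.40·u($60) + 0.60·u($0) = 0.40·0.62 + 0.60·0.00 = 0.2480.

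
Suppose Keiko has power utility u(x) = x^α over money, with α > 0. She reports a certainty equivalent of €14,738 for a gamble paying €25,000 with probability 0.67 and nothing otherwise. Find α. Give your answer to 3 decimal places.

α ≈ 0.758

The lottery's expected utility is 0.67·u(25000) + 0.33·u(0) = 0.67·25000^α (since u(0) = 0 for α > 0).
Setting u(14738) equal to that: 14738^α = 0.67·25000^α ⇒ (14738/25000)^α = 0.67.
Take logs: α = ln 0.67 / ln(14738/25000) ≈ 0.75784.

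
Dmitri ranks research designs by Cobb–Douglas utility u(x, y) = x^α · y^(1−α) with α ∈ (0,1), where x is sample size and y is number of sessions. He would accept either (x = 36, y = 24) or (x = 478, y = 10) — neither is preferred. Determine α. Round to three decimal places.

The Cobb–Douglas utilities coincide, so 36^α·24^(1−α) = 478^α·10^(1−α).
Rearrange to (36/478)^α = (10/24)^(1−α) and take logs: α·-2.586092 = (1−α)·-0.875469.
With A = -2.586092 and B = -0.875469: α·A = (1−α)·B, so α = B/(A+B) = -0.875469/-3.461561 ≈ 0.253.

α ≈ 0.253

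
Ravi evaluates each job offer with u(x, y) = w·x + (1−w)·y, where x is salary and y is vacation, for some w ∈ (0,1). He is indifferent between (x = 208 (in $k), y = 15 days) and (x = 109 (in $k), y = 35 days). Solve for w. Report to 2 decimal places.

Indifference: w·208 + (1−w)·15 = w·109 + (1−w)·35.
Rearranging, 99·w − 20·(1−w) = 0.
So w/(1−w) = 20/99 = 0.2020, giving w = 20/(99+20) = 0.17.

w = 0.17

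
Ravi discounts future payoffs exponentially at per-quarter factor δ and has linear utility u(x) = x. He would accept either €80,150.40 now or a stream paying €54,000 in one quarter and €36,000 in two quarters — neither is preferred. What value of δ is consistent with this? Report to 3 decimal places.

The stream is worth 54000δ + 36000δ² today, so 54000δ + 36000δ² = 80150.40.
That is, 36000δ² + 54000δ − 80150.40 = 0, a quadratic in δ.
The positive root is δ = [−54000 + √(54000² + 4·36000·80150.40)] / (2·36000) = (−54000 + 120240.000)/72000 ≈ 0.920.

δ ≈ 0.920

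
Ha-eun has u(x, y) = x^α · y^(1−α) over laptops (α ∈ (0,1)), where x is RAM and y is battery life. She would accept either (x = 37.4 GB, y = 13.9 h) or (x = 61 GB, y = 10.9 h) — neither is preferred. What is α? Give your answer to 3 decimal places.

α ≈ 0.332

Indifference: 37.4^α · 13.9^(1−α) = 61^α · 10.9^(1−α).
Taking logs: α·ln 37.4 + (1−α)·ln 13.9 = α·ln 61 + (1−α)·ln 10.9, i.e. α·-0.489203 = (1−α)·-0.243126.
With A = -0.489203 and B = -0.243126: α·A = (1−α)·B, so α = B/(A+B) = -0.243126/-0.732329 ≈ 0.332.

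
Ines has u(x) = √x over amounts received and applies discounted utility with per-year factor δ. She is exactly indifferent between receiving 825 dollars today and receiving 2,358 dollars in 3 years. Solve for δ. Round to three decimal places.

δ ≈ 0.839

The payoff in 3 years is discounted by δ^3, so u(825) = δ^3·u(2358) and δ^3 = u(825)/u(2358).
Since u(x) = √x, δ^3 = √(825/2358) = 0.59150.
Hence δ = (0.59150)^(1/3) = 0.83943.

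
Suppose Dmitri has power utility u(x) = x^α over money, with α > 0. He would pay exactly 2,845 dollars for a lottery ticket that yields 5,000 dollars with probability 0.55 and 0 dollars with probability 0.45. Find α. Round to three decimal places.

The lottery's expected utility is 0.55·u(5000) + 0.45·u(0) = 0.55·5000^α (since u(0) = 0 for α > 0).
Indifference: 2845^α = 0.55·5000^α, so (2845/5000)^α = 0.55.
Taking logs: α·ln(2845/5000) = ln(0.55), so α = -0.597837 / -0.563875 ≈ 1.060.

α ≈ 1.060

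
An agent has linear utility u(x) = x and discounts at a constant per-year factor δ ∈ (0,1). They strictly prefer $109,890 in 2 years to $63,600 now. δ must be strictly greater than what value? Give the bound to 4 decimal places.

δ > 0.7608

Comparing present values: 63600 < δ^2·109890.
Hence δ^2 > 63600/109890 = 0.57876, and x ↦ x^(1/2) is increasing on (0,∞).
δ > 0.57876^(1/2) = 0.7608.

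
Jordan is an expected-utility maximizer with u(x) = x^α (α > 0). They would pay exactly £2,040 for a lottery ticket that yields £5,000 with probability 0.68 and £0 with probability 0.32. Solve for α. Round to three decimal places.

Since u(0) = 0, the lottery's EU is 0.68·5000^α.
Equating: 2040^α = 0.68·5000^α, i.e. 0.4080^α = 0.68.
Taking logs: α·ln(2040/5000) = ln(0.68), so α = -0.385662 / -0.896488 ≈ 0.430.

α ≈ 0.430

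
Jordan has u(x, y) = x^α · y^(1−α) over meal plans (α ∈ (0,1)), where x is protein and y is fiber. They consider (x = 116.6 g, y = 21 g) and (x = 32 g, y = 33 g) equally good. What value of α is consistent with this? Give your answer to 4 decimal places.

Set the two utilities equal: 116.6^α·21^(1−α) = 32^α·33^(1−α).
Rearrange to (116.6/32)^α = (33/21)^(1−α) and take logs: α·1.2930134 = (1−α)·0.4519851.
With A = 1.2930134 and B = 0.4519851: α·A = (1−α)·B, so α = B/(A+B) = 0.4519851/1.7449985 ≈ 0.2590.

α ≈ 0.2590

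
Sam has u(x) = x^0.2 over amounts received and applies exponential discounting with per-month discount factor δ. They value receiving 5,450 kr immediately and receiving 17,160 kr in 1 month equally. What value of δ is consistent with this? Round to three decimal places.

δ ≈ 0.795

The payoff in 1 month is discounted by δ, so u(5450) = δ·u(17160) and δ = u(5450)/u(17160).
Since u(x) = x^0.2, δ = (5450/17160)^0.2 = 0.31760^0.2 = 0.79502.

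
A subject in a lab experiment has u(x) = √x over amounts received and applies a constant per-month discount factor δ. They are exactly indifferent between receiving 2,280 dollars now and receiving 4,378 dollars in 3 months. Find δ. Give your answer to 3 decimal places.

δ ≈ 0.897

Indifference means u(2280) = δ^3 · u(4378), so δ^3 = u(2280)/u(4378).
With u(x) = √x: δ^3 = √2280/√4378 = √(2280/4378) = 0.72165.
So δ = 0.72165^(1/3) ≈ 0.897.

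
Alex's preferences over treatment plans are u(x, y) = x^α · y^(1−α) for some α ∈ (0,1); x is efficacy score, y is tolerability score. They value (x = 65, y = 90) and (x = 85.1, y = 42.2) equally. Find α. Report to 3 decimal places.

α ≈ 0.738

Indifference: 65^α · 90^(1−α) = 85.1^α · 42.2^(1−α).
Rearrange to (65/85.1)^α = (42.2/90)^(1−α) and take logs: α·-0.269440 = (1−α)·-0.757389.
So α/(1−α) = (-0.757389)/(-0.269440) = 2.810975, and α = 2.810975/3.810975 ≈ 0.738.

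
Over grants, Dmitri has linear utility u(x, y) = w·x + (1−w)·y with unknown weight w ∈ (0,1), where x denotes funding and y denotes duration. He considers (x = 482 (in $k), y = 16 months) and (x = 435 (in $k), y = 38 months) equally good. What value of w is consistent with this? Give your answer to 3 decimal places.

Equating utilities: w·482 + (1−w)·16 = w·435 + (1−w)·38.
Rearranging, 47·w − 22·(1−w) = 0.
The marginal rate of substitution is 22/47, so w = 22/(47+22) = 0.319.

w = 0.319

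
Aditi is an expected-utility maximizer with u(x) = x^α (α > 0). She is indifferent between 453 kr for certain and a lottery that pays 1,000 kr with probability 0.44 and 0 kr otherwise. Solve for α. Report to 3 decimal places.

The lottery's expected utility is 0.44·u(1000) + 0.56·u(0) = 0.44·1000^α (since u(0) = 0 for α > 0).
Setting u(453) equal to that: 453^α = 0.44·1000^α ⇒ (453/1000)^α = 0.44.
Take logs: α = ln 0.44 / ln(453/1000) ≈ 1.03677.

α ≈ 1.037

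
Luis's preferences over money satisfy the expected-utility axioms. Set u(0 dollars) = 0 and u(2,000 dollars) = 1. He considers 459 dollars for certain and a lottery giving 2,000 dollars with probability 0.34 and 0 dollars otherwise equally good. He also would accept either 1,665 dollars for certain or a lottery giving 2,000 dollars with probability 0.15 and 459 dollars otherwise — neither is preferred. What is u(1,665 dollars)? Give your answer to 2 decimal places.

The first gamble pins u(459 dollars): it must equal 0.34·1 + 0.66·0 = 0.34.
The second indifference gives u(1,665 dollars) = 0.15·u(2,000 dollars) + 0.85·u(459 dollars) = 0.15·1.00 + 0.85·0.34 = 0.4390.

0.44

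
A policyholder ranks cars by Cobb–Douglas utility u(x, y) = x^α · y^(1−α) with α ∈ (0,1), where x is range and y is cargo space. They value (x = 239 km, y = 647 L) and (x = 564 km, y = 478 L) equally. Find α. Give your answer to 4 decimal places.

Indifference: 239^α · 647^(1−α) = 564^α · 478^(1−α).
Taking logs: α·ln 239 + (1−α)·ln 647 = α·ln 564 + (1−α)·ln 478, i.e. α·-0.8585907 = (1−α)·-0.3027356.
Thus α·(-1.1613263) = -0.3027356, so α = -0.3027356/-1.1613263 ≈ 0.2607.

α ≈ 0.2607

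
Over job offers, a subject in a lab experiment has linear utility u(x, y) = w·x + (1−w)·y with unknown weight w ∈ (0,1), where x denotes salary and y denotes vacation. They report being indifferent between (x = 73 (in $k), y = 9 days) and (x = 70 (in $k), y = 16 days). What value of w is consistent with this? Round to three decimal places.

Indifference: w·73 + (1−w)·9 = w·70 + (1−w)·16.
Rearranging, 3·w − 7·(1−w) = 0.
Hence w = 7/(3+7) = 7/10 = 0.700.

w = 0.700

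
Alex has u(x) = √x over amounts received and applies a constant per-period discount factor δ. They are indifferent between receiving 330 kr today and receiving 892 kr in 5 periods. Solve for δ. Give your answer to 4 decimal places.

Indifference means u(330) = δ^5 · u(892), so δ^5 = u(330)/u(892).
With u(x) = √x: δ^5 = √330/√892 = √(330/892) = 0.60824.
So δ = 0.60824^(1/5) ≈ 0.9053.

δ ≈ 0.9053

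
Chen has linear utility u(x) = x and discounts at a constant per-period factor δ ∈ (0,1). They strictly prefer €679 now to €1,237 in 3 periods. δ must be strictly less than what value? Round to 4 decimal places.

δ < 0.8188

Under u(x) = x this choice says 679 > δ^3·1237.
Hence δ^3 < 679/1237 = 0.54891, and x ↦ x^(1/3) is increasing on (0,∞).
δ < (679/1237)^(1/3) ≈ 0.8188.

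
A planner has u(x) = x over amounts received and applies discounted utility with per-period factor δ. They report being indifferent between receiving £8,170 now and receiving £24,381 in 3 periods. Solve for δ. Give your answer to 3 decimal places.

Equating discounted utilities: u(8170) = δ^3·u(24381) ⇒ δ^3 = u(8170)/u(24381).
With u(x) = x: δ^3 = 8170/24381 = 0.33510.
So δ = 0.33510^(1/3) ≈ 0.695.

δ ≈ 0.695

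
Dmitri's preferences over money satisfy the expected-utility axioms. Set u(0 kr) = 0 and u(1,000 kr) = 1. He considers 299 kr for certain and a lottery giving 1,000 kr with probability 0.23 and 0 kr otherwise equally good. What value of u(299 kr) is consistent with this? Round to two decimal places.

By the standard-gamble method, u(299 kr) is just the indifference probability on the best outcome: 0.23.

0.23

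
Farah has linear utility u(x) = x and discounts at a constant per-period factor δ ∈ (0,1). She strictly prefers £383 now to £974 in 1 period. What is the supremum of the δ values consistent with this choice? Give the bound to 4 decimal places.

Comparing present values: 383 > δ·974.
Dividing through by 974 gives δ < 0.39322.

δ < 0.3932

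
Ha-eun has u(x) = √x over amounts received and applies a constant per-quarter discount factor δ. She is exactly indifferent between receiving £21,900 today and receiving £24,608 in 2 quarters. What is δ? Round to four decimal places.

δ ≈ 0.9713

Equating discounted utilities: u(21900) = δ^2·u(24608) ⇒ δ^2 = u(21900)/u(24608).
With u(x) = √x: δ^2 = √21900/√24608 = √(21900/24608) = 0.94337.
Taking the square root: δ = 0.94337^(1/2) ≈ 0.9713.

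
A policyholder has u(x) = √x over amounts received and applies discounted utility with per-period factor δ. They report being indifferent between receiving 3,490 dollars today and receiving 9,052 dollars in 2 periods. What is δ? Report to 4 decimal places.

Equating discounted utilities: u(3490) = δ^2·u(9052) ⇒ δ^2 = u(3490)/u(9052).
Since u(x) = √x, δ^2 = √(3490/9052) = 0.62093.
Hence δ = (0.62093)^(1/2) = 0.787989.

δ ≈ 0.7880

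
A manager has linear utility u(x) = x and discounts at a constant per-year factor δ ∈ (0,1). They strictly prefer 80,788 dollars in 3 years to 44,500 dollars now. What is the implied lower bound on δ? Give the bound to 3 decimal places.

δ > 0.820

The preference means 44500 < δ^3·80788.
So δ^3 > 44500/80788 = 0.55082; taking the cube root of both positive sides preserves the inequality.
δ > 0.55082^(1/3) = 0.820.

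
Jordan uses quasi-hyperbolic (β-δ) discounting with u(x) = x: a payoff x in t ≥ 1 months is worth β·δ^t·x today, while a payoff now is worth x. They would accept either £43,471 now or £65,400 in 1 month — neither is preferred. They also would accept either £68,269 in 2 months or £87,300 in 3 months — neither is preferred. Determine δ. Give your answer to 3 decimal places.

From the later pair, β·δ^2·68269 = β·δ^3·87300; dividing through, δ = 68269/87300 = 0.78200.

δ ≈ 0.782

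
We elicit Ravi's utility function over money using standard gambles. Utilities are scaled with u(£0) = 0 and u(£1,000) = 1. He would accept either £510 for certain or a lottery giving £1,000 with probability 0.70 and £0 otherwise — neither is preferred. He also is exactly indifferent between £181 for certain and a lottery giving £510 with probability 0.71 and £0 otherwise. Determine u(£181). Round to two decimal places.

From the first indifference, u(£510) = 0.70·u(£1,000) + 0.30·u(£0) = 0.70·1 + 0.30·0 = 0.70.
Then u(£181) = 0.71·u(£510) + 0.29·u(£0) = 0.71·0.70 + 0.29·0.00 = 0.4970.

0.50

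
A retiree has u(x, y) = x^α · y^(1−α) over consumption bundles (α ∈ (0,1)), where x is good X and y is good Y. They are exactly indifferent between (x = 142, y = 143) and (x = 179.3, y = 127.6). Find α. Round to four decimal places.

Set the two utilities equal: 142^α·143^(1−α) = 179.3^α·127.6^(1−α).
Rearrange to (142/179.3)^α = (127.6/143)^(1−α) and take logs: α·-0.2332333 = (1−α)·-0.1139443.
So α/(1−α) = (-0.1139443)/(-0.2332333) = 0.4885422, and α = 0.4885422/1.4885422 ≈ 0.3282.

α ≈ 0.3282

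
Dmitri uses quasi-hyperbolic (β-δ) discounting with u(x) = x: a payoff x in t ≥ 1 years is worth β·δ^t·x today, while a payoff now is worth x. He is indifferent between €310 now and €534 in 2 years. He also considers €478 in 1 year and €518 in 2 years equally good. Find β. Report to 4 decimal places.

Both payoffs in the second observation are in the future, so β drops out: δ^1·478 = δ^2·518 ⇒ δ = 478/518 = 0.92278.
Now use the now-vs-future pair: 310 = β·δ^2·534 gives β = 310/(0.85152·534) ≈ 0.6817.

β ≈ 0.6817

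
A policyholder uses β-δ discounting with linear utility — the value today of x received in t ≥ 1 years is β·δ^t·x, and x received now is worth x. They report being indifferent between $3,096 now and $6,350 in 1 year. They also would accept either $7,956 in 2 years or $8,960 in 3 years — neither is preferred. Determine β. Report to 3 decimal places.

β ≈ 0.549

Both payoffs in the second observation are in the future, so β drops out: δ^2·7956 = δ^3·8960 ⇒ δ = 7956/8960 = 0.88795.
The first indifference: 3096 = β·δ·6350, so β = 3096/(δ·6350) = 3096/(0.88795·6350) ≈ 0.549.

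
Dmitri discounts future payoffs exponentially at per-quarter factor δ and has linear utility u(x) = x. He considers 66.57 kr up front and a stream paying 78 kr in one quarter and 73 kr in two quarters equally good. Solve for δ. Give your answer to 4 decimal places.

δ ≈ 0.5600

Present value of the stream is 78·δ + 73·δ². Indifference gives 78δ + 73δ² = 66.57.
So 73δ² + 78δ − 66.57 = 0.
By the quadratic formula (taking the positive root), δ = (−78 + √25522.44) / 146 ≈ 0.5600.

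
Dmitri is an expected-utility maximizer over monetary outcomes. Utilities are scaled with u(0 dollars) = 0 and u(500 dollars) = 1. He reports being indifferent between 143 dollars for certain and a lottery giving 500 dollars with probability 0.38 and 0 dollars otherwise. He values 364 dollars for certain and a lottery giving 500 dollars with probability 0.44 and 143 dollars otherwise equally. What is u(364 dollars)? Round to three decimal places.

From the first indifference, u(143 dollars) = 0.38·u(500 dollars) + 0.62·u(0 dollars) = 0.38·1 + 0.62·0 = 0.38.
Chaining: u(364 dollars) = 0.44·1.00 + 0.56·0.38 = 0.6528.

0.653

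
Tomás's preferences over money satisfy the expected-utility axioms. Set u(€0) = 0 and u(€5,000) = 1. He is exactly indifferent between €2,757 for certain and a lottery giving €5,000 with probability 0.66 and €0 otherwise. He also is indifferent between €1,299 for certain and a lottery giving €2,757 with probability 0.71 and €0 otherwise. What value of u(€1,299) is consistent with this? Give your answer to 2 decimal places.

0.47

First, u(€2,757) = 0.66·u(€5,000) + 0.34·u(€0) = 0.66.
The second indifference gives u(€1,299) = 0.71·u(€2,757) + 0.29·u(€0) = 0.71·0.66 + 0.29·0.00 = 0.4686.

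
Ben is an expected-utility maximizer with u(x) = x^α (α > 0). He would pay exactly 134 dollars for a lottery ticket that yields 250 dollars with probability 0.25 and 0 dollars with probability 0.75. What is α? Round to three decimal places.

EU(lottery) = 0.25·250^α + 0.75·0 = 0.25·250^α.
Indifference: 134^α = 0.25·250^α, so (134/250)^α = 0.25.
Taking logs: α·ln(134/250) = ln(0.25), so α = -1.386294 / -0.623621 ≈ 2.223.

α ≈ 2.223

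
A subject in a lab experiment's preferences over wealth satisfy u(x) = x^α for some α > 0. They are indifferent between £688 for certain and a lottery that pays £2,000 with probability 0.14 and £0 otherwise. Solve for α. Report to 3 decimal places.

α ≈ 1.842

EU(lottery) = 0.14·2000^α + 0.86·0 = 0.14·2000^α.
Setting u(688) equal to that: 688^α = 0.14·2000^α ⇒ (688/2000)^α = 0.14.
α = ln(0.14) / ln(688/2000) = -1.966113/-1.067114 ≈ 1.842.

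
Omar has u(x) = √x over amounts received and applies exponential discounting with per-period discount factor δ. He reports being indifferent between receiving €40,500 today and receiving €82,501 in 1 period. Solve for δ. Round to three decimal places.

The payoff in 1 period is discounted by δ, so u(40500) = δ·u(82501) and δ = u(40500)/u(82501).
With u(x) = √x: δ = √40500/√82501 = √(40500/82501) = 0.70064.

δ ≈ 0.701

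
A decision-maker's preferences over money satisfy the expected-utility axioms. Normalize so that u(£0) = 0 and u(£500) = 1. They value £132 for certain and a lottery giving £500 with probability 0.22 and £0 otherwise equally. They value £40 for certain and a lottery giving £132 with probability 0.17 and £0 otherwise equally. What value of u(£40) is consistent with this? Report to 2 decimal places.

0.04

The first gamble pins u(£132): it must equal 0.22·1 + 0.78·0 = 0.22.
The second indifference gives u(£40) = 0.17·u(£132) + 0.83·u(£0) = 0.17·0.22 + 0.83·0.00 = 0.0374.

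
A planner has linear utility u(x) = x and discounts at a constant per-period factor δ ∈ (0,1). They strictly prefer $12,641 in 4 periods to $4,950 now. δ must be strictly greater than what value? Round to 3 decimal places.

δ > 0.791

The preference means 4950 < δ^4·12641.
Hence δ^4 > 4950/12641 = 0.39158, and x ↦ x^(1/4) is increasing on (0,∞).
δ > 0.39158^(1/4) = 0.791.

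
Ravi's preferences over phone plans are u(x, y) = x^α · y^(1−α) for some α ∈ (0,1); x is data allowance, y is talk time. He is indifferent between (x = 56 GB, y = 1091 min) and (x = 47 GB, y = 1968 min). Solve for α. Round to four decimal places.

Indifference: 56^α · 1091^(1−α) = 47^α · 1968^(1−α).
Rearrange to (56/47)^α = (1968/1091)^(1−α) and take logs: α·0.1752041 = (1−α)·0.5899231.
Thus α·(0.7651272) = 0.5899231, so α = 0.5899231/0.7651272 ≈ 0.7710.

α ≈ 0.7710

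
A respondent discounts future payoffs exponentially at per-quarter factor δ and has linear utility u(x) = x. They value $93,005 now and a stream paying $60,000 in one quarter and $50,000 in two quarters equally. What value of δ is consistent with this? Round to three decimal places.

δ ≈ 0.890

Present value of the stream is 60000·δ + 50000·δ². Indifference gives 60000δ + 50000δ² = 93005.
Rearranged: 50000δ² + 60000δ − 93005 = 0.
δ = (−60000 + √(60000² + 4·50000·93005)) / (2·50000) = (−60000 + √22201000000.00) / 100000 ≈ 0.890.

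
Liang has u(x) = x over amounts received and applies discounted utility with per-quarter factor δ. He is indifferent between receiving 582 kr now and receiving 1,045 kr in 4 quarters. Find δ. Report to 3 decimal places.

Indifference means u(582) = δ^4 · u(1045), so δ^4 = u(582)/u(1045).
With u(x) = x: δ^4 = 582/1045 = 0.55694.
So δ = 0.55694^(1/4) ≈ 0.864.

δ ≈ 0.864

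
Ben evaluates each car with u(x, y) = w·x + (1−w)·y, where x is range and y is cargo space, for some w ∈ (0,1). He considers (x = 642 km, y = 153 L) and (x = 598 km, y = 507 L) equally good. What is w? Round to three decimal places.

Equating utilities: w·642 + (1−w)·153 = w·598 + (1−w)·507.
Collecting terms: w·44 = (1−w)·354.
So w/(1−w) = 354/44 = 8.0455, giving w = 354/(44+354) = 0.889.

w = 0.889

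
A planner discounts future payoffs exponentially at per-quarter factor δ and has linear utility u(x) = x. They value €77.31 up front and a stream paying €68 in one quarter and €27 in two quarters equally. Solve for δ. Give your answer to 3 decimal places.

δ ≈ 0.850

Present value of the stream is 68·δ + 27·δ². Indifference gives 68δ + 27δ² = 77.31.
Rearranged: 27δ² + 68δ − 77.31 = 0.
The positive root is δ = [−68 + √(68² + 4·27·77.31)] / (2·27) = (−68 + 113.901)/54 ≈ 0.850.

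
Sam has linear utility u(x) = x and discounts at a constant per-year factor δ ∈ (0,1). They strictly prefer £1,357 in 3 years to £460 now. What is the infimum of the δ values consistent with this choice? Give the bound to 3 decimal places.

Under u(x) = x this choice says 460 < δ^3·1357.
Dividing by 1357: δ^3 > 0.33898. Both sides are positive, so the cube root keeps the direction.
δ > (460/1357)^(1/3) ≈ 0.697.

δ > 0.697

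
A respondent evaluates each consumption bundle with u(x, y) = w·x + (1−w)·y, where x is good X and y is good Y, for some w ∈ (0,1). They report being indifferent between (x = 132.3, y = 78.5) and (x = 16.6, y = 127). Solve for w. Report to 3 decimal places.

u(132.3,78.5) = u(16.6,127) means w·132.3 + (1−w)·78.5 = w·16.6 + (1−w)·127.
Rearranging, 115.7·w − 48.5·(1−w) = 0.
So w/(1−w) = 48.5/115.7 = 0.4192, giving w = 48.5/(115.7+48.5) = 0.295.

w = 0.295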